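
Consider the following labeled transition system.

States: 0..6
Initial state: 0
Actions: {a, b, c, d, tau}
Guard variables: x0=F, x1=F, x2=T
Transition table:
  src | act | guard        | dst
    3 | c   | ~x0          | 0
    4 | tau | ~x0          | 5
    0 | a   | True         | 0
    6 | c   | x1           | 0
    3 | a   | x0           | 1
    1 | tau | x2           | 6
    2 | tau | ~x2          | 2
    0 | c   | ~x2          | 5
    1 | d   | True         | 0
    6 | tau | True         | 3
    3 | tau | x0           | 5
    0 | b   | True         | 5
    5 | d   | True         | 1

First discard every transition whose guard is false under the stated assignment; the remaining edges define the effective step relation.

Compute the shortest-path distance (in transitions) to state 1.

Answer: 2

Working:
Layered search for 1:
  Layer 0: {0}
  Layer 1: {5}
  Layer 2: {1}
depth(1)=2, e.g. b·d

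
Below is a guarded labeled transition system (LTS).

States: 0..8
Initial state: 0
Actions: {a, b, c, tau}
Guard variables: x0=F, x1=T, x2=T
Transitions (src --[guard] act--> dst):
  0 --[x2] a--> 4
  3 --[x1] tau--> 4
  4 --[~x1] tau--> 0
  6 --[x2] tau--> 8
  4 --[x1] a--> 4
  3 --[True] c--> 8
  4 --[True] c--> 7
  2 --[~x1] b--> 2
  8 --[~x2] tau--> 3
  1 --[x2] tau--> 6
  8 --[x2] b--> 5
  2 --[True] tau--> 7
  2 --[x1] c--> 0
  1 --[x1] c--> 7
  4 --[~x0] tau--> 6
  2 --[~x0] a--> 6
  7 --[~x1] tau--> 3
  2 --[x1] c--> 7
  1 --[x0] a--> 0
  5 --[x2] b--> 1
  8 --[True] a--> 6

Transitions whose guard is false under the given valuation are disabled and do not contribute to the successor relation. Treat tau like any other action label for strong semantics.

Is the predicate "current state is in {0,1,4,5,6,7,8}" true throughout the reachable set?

Answer: INVARIANT HOLDS

Trace:
Inv-set: {0,1,4,5,6,7,8}
R = {0,1,4,5,6,7,8}
  0: ✓
  1: ✓
  4: ✓
  5: ✓
  6: ✓
  7: ✓
  8: ✓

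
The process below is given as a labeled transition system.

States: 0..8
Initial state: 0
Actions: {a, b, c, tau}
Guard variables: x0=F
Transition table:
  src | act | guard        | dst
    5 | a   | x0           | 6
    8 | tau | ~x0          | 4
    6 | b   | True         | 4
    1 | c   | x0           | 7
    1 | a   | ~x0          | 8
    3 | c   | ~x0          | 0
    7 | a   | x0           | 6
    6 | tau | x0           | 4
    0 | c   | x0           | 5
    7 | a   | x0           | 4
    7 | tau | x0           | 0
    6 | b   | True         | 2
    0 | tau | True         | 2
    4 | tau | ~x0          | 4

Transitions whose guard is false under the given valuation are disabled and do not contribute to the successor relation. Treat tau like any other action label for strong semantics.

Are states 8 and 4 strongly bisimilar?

Bisimulation quotient by refinement:
  π0 = {{0,1,2,3,4,5,6,7,8}}
  π1 = {{0,4,8},{1},{2,5,7},{3},{6}}
  π2 = {{0},{1},{2,5,7},{3},{4,8},{6}}
Fixed point at round 3; 6 class(es).
class of 8: {4,8}; class of 4: {4,8}

Answer: BISIMILAR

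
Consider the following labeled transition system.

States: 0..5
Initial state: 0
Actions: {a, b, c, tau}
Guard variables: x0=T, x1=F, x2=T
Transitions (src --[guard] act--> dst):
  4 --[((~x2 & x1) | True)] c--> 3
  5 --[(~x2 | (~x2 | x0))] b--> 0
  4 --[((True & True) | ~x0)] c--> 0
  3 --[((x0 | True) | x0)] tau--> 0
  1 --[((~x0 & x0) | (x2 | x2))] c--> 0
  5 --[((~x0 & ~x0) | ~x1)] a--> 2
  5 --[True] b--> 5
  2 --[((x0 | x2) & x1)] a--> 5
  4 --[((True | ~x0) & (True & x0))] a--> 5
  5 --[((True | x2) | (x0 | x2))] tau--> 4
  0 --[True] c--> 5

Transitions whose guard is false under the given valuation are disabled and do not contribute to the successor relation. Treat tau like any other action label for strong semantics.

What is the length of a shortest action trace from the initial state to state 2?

Layered search for 2:
  depth 0: {0}
  depth 1: {5}
  depth 2: {2,4}
2 enters at depth 2; path c·a

Answer: 2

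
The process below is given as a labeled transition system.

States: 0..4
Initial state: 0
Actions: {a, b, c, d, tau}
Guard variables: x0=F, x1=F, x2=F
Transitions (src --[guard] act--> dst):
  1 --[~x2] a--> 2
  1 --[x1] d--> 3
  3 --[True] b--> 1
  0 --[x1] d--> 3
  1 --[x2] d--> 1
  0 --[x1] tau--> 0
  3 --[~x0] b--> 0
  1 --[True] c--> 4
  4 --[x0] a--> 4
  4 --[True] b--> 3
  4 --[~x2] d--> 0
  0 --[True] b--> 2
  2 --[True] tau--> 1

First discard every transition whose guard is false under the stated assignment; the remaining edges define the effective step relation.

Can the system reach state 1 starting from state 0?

Answer: REACHABLE

Trace:
After dropping false guards: 8 live edges.
L0 = {0}
L1 = {2}  cumulative {0,2}
L2 = {1}  cumulative {0,1,2}
L3 = {4}  cumulative {0,1,2,4}
L4 = {3}  cumulative {0,1,2,3,4}
R = {0,1,2,3,4}
trace reaching 1: b·tau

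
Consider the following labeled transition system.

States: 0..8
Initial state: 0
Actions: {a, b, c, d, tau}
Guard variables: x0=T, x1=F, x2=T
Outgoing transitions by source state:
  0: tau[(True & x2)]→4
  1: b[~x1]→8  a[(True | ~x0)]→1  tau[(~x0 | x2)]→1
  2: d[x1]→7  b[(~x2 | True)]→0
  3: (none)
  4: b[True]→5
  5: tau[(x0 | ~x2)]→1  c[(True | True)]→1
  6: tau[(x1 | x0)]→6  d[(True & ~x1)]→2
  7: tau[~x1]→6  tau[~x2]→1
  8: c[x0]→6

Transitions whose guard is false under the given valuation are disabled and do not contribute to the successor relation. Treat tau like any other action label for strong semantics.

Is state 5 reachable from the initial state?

12 transition(s) survive guard evaluation.
L0 = {0}
L1 = {4}  now seen {0,4}
L2 = {5}  now seen {0,4,5}
L3 = {1}  now seen {0,1,4,5}
L4 = {8}  now seen {0,1,4,5,8}
L5 = {6}  now seen {0,1,4,5,6,8}
L6 = {2}  now seen {0,1,2,4,5,6,8}
Reachable = {0,1,2,4,5,6,8}
trace reaching 5: tau·b

Answer: REACHABLE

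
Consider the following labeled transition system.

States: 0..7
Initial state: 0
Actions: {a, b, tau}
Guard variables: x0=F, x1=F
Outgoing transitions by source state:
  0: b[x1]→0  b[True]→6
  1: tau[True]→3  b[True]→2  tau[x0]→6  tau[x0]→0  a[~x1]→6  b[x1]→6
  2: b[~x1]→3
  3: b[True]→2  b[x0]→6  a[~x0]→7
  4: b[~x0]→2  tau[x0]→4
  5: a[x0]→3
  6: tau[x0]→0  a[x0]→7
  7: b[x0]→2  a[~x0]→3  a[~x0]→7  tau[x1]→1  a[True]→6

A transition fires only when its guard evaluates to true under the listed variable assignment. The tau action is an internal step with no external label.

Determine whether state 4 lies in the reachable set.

After dropping false guards: 11 live edges.
Layer 0: {0}
Layer 1: {6}  total {0,6}
Reach set: {0,6}

Answer: UNREACHABLE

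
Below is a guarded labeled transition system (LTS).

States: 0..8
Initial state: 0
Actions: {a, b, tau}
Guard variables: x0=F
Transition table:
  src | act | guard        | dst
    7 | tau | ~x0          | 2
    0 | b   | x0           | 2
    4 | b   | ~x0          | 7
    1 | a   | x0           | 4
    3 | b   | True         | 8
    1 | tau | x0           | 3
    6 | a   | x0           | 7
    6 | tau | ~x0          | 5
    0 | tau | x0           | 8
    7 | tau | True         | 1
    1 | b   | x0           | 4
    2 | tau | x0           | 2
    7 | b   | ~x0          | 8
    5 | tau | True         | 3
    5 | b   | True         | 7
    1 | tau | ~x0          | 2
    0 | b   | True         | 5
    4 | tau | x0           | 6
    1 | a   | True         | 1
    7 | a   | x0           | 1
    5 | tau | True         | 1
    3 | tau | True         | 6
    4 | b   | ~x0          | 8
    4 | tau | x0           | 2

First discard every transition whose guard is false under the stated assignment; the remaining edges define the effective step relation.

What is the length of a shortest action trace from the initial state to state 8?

Answer: 3

Analysis:
BFS to 8:
  L0 = {0}
  L1 = {5}
  L2 = {1,3,7}
  L3 = {2,6,8}
8 enters at depth 3; path b·b·b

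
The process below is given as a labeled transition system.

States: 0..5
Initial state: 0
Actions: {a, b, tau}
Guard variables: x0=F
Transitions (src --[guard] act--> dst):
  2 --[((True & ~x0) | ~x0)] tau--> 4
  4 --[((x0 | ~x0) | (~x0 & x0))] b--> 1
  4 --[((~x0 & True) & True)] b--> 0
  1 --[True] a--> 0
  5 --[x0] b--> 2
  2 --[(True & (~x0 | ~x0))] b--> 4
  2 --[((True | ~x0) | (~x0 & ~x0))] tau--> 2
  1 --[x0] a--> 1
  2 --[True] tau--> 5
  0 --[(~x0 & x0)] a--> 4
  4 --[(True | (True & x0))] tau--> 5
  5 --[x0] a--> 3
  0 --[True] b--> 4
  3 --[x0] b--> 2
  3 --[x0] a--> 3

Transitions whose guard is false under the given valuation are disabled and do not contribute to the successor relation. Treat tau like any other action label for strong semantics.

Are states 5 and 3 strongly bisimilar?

Answer: BISIMILAR

Working:
Refine partition for ~:
  π0 = {{0,1,2,3,4,5}}
  π1 = {{0},{1},{2,4},{3,5}}
  π2 = {{0},{1},{2},{3,5},{4}}
5 equivalence class(es) (converged in 3)
5∈{3,5}, 3∈{3,5}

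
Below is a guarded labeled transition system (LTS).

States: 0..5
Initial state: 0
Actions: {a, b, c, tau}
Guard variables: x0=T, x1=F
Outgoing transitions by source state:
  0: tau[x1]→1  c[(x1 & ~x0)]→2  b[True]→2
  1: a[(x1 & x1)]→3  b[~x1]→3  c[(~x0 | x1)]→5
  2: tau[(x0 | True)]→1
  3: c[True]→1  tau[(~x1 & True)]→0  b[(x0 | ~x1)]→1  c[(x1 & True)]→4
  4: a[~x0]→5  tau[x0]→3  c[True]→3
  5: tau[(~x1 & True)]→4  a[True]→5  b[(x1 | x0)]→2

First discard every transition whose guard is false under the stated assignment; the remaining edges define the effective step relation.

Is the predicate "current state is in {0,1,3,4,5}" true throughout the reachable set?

Answer: INVARIANT VIOLATED at state 2

Analysis:
Inv-set: {0,1,3,4,5}
Reachable = {0,1,2,3}
  0: ok
  1: ok
  2: VIOLATES
  3: ok
witness against invariant: b → 2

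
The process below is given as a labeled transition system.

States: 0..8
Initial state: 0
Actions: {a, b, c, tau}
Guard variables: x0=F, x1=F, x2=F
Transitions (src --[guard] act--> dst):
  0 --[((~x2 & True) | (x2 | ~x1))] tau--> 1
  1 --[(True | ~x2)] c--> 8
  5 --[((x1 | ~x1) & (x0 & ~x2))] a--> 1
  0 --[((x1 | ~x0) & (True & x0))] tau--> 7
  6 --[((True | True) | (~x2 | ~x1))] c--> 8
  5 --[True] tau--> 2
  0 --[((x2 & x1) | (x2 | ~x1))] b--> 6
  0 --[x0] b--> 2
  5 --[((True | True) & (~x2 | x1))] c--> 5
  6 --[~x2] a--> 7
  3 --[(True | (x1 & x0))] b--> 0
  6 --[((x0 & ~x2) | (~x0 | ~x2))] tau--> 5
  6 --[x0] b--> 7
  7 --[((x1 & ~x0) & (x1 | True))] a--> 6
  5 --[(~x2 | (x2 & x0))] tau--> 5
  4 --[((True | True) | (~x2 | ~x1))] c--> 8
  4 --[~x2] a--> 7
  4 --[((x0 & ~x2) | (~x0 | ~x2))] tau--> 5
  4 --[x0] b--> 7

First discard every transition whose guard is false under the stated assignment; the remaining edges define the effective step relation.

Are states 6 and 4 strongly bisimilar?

Refine partition for ~:
  π0 = {{0,1,2,3,4,5,6,7,8}}
  π1 = {{0},{1},{2,7,8},{3},{4,6},{5}}
stable after 2 split(s): 6 block(s)
[6]={4,6}  [4]={4,6}

Answer: BISIMILAR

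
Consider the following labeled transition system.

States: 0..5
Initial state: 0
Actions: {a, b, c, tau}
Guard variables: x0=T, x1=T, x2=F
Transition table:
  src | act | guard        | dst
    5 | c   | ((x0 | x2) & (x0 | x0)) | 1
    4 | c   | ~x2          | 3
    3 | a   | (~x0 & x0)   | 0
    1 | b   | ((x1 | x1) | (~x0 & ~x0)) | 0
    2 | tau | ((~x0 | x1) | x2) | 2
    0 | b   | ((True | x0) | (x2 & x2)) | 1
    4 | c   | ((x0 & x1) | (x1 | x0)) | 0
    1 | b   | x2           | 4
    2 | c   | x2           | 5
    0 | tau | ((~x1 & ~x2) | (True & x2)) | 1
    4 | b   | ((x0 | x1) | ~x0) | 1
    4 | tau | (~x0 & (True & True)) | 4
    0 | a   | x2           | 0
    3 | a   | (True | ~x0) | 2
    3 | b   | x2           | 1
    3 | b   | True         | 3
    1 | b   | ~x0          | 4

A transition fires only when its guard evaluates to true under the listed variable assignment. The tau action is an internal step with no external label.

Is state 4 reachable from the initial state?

Answer: UNREACHABLE

Analysis:
Guard filter leaves 9 enabled edge(s).
depth 0: {0}
depth 1: {1}  now seen {0,1}
Reach set: {0,1}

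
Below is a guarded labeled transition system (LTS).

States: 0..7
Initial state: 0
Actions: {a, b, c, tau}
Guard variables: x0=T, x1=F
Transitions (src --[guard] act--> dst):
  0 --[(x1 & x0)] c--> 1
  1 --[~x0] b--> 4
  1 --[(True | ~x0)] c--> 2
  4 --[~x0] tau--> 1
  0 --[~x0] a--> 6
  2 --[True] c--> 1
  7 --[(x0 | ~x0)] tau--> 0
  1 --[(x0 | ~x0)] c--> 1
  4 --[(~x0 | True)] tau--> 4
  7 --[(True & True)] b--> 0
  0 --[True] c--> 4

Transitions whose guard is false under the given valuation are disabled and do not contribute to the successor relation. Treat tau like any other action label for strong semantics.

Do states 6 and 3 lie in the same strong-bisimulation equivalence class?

Bisimulation quotient by refinement:
  round 0: {{0,1,2,3,4,5,6,7}}
  round 1: {{0,1,2},{3,5,6},{4},{7}}
  round 2: {{0},{1,2},{3,5,6},{4},{7}}
5 equivalence class(es) (converged in 3)
6∈{3,5,6}, 3∈{3,5,6}

Answer: BISIMILAR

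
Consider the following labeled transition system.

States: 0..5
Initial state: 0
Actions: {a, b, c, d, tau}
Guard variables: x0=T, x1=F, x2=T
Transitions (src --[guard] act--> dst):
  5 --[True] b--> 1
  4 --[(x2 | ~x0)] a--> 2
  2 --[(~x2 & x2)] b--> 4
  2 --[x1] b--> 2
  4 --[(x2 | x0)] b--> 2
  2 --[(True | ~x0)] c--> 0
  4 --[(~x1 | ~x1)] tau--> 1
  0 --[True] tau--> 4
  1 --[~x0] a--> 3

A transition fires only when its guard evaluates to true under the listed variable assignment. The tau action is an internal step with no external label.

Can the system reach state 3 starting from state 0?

6 transition(s) survive guard evaluation.
Layer 0: {0}
Layer 1: {4}  cumulative {0,4}
Layer 2: {1,2}  cumulative {0,1,2,4}
Reachable = {0,1,2,4}

Answer: UNREACHABLE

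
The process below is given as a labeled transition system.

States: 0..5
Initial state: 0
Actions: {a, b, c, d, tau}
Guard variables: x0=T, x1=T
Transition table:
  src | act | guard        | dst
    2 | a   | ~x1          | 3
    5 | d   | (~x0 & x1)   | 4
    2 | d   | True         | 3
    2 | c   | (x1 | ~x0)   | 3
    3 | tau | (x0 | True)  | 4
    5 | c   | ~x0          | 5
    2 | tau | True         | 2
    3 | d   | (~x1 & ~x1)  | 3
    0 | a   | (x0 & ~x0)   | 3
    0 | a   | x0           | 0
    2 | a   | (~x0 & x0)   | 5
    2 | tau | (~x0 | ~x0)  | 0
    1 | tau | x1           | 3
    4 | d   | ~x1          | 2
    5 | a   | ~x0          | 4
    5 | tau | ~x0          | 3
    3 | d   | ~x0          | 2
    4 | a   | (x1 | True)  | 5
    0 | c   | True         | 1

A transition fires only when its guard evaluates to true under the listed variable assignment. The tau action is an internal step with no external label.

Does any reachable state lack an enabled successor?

Reachable = {0,1,3,4,5}
  0: a→0  c→1  [deg 2]
  1: tau→3  [deg 1]
  3: tau→4  [deg 1]
  4: a→5  [deg 1]
  5: ∅  [no exit]
Path to 5: c·tau·tau·a

Answer: DEADLOCK at state 5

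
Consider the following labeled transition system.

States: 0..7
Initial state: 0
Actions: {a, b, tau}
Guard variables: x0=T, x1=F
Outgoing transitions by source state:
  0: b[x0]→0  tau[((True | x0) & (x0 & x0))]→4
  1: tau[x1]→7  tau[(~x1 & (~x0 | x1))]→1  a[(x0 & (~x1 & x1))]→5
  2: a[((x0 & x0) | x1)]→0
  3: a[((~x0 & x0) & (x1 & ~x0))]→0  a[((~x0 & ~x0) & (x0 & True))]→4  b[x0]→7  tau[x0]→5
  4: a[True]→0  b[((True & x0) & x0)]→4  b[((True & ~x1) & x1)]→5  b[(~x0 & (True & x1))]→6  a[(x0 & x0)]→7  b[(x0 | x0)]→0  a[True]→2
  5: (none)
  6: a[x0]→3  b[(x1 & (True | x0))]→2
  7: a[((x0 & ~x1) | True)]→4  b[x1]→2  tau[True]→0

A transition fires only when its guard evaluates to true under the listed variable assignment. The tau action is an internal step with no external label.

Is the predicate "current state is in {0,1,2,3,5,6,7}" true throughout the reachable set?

Answer: INVARIANT VIOLATED at state 4

Working:
Inv-set: {0,1,2,3,5,6,7}
Reachable = {0,2,4,7}
  0: ok
  2: ok
  4: outside
  7: ok
counterexample path to 4: tau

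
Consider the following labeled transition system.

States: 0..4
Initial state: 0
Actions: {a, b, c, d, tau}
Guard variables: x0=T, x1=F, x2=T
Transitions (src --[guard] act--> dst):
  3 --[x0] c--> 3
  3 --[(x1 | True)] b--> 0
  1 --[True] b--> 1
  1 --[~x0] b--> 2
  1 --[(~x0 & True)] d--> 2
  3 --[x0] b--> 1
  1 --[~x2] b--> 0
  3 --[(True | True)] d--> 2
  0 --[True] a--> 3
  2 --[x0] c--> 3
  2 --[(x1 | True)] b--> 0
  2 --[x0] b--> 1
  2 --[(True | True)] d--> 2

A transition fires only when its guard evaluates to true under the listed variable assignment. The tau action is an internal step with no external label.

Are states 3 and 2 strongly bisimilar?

Refine partition for ~:
  P[0] = {{0,1,2,3,4}}
  P[1] = {{0},{1},{2,3},{4}}
Fixed point at round 2; 4 class(es).
3∈{2,3}, 2∈{2,3}

Answer: BISIMILAR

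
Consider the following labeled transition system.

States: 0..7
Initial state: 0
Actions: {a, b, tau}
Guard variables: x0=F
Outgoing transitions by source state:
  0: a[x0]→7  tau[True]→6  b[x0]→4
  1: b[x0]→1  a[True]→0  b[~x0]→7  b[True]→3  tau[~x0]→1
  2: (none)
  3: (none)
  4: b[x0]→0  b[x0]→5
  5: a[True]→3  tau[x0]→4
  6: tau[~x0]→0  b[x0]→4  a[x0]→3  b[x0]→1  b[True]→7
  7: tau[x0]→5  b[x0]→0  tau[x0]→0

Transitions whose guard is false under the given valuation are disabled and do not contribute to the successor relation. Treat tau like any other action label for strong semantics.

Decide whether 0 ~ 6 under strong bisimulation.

Answer: NOT BISIMILAR

Working:
Bisimulation quotient by refinement:
  π0 = {{0,1,2,3,4,5,6,7}}
  π1 = {{0},{1},{2,3,4,7},{5},{6}}
5 equivalence class(es) (converged in 2)
class of 0: {0}; class of 6: {6}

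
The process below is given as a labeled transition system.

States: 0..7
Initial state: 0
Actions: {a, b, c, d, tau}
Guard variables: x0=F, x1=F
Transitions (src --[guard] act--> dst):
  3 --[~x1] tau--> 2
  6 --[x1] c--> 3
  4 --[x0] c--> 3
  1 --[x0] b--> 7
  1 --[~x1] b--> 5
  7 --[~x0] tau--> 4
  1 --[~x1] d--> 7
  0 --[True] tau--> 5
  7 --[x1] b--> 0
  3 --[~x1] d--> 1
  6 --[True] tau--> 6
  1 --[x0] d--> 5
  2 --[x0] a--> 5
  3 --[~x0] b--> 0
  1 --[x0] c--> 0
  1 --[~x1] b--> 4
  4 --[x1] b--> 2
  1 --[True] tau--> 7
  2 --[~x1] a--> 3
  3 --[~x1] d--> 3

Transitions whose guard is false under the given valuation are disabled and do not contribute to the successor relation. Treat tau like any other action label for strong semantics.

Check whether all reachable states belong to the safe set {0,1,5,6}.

Answer: INVARIANT HOLDS

Analysis:
Inv-set: {0,1,5,6}
R = {0,5}
  0: safe
  5: safe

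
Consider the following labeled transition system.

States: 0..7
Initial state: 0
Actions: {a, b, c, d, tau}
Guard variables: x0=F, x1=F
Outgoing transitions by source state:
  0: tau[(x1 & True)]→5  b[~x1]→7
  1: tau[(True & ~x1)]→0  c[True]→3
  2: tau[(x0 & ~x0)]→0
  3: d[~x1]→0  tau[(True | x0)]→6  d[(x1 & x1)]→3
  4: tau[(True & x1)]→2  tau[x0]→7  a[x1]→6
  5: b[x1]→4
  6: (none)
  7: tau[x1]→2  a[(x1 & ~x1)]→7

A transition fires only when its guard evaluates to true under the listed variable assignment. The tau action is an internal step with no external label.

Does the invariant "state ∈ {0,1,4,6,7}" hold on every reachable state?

Inv-set: {0,1,4,6,7}
Reachable = {0,7}
  0: ✓
  7: ✓

Answer: INVARIANT HOLDS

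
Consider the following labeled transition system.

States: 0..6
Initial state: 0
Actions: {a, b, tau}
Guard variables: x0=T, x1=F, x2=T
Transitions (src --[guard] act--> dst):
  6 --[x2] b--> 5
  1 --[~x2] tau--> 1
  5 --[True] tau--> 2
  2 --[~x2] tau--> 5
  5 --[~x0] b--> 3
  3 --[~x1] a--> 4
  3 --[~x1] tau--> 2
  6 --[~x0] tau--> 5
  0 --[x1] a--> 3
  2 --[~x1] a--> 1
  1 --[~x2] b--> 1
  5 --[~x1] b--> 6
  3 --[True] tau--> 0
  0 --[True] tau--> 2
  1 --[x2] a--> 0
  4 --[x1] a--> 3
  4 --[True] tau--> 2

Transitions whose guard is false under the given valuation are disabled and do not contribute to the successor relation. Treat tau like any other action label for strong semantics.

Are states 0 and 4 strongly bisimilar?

Compute ~ classes (split until stable):
  round 0: {{0,1,2,3,4,5,6}}
  round 1: {{0,4},{1,2},{3},{5},{6}}
  round 2: {{0,4},{1},{2},{3},{5},{6}}
Fixed point at round 3; 6 class(es).
[0]={0,4}  [4]={0,4}

Answer: BISIMILAR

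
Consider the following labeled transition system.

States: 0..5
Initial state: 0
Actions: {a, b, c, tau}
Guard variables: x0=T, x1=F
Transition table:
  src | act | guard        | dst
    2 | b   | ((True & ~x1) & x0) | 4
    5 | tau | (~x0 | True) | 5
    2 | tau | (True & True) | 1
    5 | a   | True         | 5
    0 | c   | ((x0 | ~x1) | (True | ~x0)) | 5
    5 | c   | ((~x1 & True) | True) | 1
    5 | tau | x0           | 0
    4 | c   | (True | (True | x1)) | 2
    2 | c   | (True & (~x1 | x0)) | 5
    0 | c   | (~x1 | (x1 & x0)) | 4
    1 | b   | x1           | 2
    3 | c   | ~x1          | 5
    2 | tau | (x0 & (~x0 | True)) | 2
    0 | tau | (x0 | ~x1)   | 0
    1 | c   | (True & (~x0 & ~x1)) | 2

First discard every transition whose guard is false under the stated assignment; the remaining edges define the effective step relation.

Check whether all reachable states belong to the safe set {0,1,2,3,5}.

Safe = {0,1,2,3,5}
R = {0,1,2,4,5}
  0: ok
  1: ok
  2: ok
  4: outside
  5: ok
counterexample path to 4: c

Answer: INVARIANT VIOLATED at state 4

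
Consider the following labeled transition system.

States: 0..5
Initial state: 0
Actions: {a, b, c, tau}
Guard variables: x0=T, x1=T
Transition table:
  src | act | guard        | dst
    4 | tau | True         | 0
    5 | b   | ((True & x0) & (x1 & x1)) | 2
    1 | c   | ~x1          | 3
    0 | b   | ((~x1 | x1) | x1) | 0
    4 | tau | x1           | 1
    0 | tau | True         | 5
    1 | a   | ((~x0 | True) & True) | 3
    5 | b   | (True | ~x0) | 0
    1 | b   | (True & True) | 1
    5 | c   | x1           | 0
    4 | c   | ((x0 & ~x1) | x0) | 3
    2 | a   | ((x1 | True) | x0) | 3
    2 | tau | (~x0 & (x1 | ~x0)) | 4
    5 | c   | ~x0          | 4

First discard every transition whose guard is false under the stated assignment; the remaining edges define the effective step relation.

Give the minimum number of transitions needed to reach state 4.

Answer: UNREACHABLE

Trace:
Layered search for 4:
  depth 0: {0}
  depth 1: {5}
  depth 2: {2}
  depth 3: {3}
4 never appears.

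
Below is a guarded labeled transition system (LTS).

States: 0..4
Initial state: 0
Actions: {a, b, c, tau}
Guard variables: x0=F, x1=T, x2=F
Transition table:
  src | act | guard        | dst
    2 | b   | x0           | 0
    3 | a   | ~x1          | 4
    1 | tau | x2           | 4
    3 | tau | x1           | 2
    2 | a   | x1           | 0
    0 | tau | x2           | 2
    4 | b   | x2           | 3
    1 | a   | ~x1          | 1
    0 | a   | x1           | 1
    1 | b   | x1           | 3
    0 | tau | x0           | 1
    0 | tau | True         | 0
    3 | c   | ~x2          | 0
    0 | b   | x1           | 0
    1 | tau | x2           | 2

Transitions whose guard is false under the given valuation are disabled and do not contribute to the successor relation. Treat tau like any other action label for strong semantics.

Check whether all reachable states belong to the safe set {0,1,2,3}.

Inv-set: {0,1,2,3}
R = {0,1,2,3}
  0: ✓
  1: ✓
  2: ✓
  3: ✓

Answer: INVARIANT HOLDS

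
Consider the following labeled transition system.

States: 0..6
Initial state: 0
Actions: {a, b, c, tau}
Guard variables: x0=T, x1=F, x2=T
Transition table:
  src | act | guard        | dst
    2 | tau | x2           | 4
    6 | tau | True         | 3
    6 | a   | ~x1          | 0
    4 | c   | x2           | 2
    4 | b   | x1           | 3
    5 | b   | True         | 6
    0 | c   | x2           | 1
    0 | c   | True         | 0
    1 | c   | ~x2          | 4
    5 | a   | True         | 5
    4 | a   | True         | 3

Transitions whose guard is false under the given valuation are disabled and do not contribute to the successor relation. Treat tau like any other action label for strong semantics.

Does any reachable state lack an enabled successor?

R = {0,1}
  0: c→0  c→1  [2 out]
  1: ∅  [STUCK]
Path to 1: c

Answer: DEADLOCK at state 1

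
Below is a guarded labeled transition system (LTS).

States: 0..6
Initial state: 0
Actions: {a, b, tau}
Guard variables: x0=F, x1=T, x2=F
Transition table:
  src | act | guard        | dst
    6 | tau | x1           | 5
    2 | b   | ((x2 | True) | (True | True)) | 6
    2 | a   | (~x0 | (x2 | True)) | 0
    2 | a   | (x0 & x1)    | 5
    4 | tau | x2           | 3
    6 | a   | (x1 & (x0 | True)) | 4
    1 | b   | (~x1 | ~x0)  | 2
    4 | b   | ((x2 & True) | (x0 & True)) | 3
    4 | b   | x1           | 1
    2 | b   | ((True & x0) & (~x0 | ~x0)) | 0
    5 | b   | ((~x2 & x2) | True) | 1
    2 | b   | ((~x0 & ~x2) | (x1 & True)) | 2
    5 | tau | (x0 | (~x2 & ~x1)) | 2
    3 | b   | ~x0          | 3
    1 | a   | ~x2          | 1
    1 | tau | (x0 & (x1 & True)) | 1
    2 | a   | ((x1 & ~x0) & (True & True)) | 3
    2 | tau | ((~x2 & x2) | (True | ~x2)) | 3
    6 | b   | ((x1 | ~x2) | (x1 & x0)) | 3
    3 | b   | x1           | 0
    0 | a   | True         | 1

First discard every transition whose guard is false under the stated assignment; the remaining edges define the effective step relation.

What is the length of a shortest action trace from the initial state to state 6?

Answer: 3

Analysis:
Breadth-first toward 6:
  Layer 0: {0}
  Layer 1: {1}
  Layer 2: {2}
  Layer 3: {3,6}
depth(6)=3, e.g. a·b·b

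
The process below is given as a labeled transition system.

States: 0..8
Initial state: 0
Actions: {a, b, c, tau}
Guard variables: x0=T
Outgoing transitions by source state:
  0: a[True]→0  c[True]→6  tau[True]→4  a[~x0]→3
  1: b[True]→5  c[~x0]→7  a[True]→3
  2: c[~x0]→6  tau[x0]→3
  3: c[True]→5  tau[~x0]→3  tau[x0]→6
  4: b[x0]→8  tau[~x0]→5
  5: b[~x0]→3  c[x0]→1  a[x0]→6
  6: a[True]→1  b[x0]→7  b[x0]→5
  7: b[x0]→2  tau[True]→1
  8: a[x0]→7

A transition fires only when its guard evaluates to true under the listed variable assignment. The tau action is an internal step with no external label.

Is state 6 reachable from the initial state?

Answer: REACHABLE

Analysis:
After dropping false guards: 17 live edges.
depth 0: {0}
depth 1: {4,6}  now seen {0,4,6}
depth 2: {1,5,7,8}  now seen {0,1,4,5,6,7,8}
depth 3: {2,3}  now seen {0,1,2,3,4,5,6,7,8}
Reachable = {0,1,2,3,4,5,6,7,8}
trace reaching 6: c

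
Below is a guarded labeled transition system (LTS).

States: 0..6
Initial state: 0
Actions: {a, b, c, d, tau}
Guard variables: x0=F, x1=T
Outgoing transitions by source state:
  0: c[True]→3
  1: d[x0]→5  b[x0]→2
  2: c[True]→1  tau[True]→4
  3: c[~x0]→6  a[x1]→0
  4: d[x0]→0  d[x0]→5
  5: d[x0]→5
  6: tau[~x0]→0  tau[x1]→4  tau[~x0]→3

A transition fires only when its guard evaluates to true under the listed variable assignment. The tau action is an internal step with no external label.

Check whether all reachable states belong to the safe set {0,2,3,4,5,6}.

Answer: INVARIANT HOLDS

Analysis:
Safe = {0,2,3,4,5,6}
R = {0,3,4,6}
  0: ok
  3: ok
  4: ok
  6: ok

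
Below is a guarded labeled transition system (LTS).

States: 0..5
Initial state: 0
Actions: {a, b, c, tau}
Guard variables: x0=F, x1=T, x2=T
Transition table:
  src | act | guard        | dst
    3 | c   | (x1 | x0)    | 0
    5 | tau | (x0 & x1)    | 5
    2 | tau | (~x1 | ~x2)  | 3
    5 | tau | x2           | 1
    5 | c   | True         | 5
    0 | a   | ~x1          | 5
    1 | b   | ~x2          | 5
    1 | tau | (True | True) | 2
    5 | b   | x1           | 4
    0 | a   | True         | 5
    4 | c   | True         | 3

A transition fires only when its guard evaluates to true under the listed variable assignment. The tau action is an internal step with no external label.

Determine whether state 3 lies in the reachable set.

Answer: REACHABLE

Working:
7 transition(s) survive guard evaluation.
Layer 0: {0}
Layer 1: {5}  now seen {0,5}
Layer 2: {1,4}  now seen {0,1,4,5}
Layer 3: {2,3}  now seen {0,1,2,3,4,5}
Reachable = {0,1,2,3,4,5}
witness 3: a·b·c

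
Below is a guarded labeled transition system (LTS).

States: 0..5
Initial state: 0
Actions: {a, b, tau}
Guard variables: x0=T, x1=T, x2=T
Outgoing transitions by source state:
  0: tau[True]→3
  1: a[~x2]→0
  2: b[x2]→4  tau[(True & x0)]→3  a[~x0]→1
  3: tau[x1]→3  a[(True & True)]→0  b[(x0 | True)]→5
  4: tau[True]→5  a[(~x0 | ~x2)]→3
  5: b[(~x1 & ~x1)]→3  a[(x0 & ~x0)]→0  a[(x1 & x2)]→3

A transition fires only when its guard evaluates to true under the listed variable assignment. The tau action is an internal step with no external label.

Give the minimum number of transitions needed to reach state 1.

BFS to 1:
  L0 = {0}
  L1 = {3}
  L2 = {5}
1 never appears.

Answer: UNREACHABLE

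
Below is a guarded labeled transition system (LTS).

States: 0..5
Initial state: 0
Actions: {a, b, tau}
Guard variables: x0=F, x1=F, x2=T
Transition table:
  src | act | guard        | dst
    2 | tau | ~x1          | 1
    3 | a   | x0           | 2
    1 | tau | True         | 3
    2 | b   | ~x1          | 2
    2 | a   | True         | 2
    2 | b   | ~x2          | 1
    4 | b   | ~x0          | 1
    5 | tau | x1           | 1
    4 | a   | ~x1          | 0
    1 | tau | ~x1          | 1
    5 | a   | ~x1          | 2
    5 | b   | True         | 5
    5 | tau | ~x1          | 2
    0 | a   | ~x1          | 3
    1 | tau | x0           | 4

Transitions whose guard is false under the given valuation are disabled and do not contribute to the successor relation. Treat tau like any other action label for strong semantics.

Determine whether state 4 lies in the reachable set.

After dropping false guards: 11 live edges.
Layer 0: {0}
Layer 1: {3}  cumulative {0,3}
R = {0,3}

Answer: UNREACHABLE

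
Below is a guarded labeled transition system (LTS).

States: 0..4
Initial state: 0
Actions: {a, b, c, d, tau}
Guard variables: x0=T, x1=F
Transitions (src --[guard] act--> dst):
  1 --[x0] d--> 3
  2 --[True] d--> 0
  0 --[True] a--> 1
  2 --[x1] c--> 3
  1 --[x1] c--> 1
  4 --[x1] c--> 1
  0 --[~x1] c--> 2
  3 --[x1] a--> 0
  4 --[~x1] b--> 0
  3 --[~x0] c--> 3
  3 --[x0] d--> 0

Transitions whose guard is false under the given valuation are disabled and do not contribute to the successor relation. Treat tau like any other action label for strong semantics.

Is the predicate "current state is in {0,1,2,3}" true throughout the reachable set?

Answer: INVARIANT HOLDS

Working:
Safe = {0,1,2,3}
Reachable = {0,1,2,3}
  0: ✓
  1: ✓
  2: ✓
  3: ✓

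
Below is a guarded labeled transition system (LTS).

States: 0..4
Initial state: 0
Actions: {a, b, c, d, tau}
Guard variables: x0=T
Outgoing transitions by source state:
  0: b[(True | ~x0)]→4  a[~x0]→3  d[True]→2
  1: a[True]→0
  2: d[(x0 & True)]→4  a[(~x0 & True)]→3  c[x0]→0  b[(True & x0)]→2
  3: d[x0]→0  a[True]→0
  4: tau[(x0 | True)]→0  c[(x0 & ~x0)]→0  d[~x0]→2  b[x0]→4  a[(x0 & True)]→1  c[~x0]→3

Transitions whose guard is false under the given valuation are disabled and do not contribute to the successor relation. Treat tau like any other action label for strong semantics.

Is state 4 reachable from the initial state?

After dropping false guards: 11 live edges.
Layer 0: {0}
Layer 1: {2,4}  now seen {0,2,4}
Layer 2: {1}  now seen {0,1,2,4}
Reachable = {0,1,2,4}
Path to 4: b

Answer: REACHABLE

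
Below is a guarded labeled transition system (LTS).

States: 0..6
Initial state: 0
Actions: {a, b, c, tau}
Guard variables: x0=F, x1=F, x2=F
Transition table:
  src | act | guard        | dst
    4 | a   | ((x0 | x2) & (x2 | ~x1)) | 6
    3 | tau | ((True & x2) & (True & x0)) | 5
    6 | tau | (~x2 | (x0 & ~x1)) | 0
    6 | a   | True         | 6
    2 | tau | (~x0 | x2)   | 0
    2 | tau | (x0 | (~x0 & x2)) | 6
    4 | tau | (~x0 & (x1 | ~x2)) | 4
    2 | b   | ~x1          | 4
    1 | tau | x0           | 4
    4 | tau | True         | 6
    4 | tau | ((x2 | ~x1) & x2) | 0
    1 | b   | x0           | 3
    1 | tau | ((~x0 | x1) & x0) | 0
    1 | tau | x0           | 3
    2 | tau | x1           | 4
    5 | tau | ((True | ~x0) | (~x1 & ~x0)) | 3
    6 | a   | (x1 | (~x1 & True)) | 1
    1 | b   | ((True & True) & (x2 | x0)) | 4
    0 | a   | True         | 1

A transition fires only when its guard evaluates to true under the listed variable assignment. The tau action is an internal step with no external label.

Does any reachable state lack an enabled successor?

Answer: DEADLOCK at state 1

Trace:
R = {0,1}
  0: a→1  [1 exit(s)]
  1: ∅  [STUCK]
Path to 1: a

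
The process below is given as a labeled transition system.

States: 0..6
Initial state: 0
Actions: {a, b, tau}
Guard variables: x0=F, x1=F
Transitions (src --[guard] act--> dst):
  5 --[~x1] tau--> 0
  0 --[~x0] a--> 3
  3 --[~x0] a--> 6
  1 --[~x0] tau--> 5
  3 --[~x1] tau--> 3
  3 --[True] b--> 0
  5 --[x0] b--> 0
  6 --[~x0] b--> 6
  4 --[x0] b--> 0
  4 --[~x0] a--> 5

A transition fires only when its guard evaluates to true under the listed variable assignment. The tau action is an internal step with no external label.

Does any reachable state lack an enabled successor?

Answer: DEADLOCK-FREE

Analysis:
Reachable = {0,3,6}
  0: a→3  [1 out]
  3: a→6  b→0  tau→3  [3 out]
  6: b→6  [1 out]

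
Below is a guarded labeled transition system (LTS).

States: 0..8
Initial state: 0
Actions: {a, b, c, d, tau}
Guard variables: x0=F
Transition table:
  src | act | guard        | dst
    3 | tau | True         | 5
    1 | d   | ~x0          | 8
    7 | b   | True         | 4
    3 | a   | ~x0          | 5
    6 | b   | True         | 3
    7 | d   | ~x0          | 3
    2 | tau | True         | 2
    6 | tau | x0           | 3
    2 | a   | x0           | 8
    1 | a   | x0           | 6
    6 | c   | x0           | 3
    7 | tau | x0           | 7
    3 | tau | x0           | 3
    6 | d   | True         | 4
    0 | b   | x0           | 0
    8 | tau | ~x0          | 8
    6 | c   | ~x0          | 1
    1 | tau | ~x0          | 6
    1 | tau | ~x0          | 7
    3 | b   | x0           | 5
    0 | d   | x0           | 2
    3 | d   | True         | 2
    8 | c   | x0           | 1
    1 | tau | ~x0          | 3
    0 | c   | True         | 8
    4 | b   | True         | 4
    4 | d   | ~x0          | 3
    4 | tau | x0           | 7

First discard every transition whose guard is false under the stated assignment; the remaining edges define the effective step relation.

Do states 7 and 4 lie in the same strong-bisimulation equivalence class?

Refine partition for ~:
  P[0] = {{0,1,2,3,4,5,6,7,8}}
  P[1] = {{0},{1},{2,8},{3},{4,7},{5},{6}}
stable after 2 split(s): 7 block(s)
[7]={4,7}  [4]={4,7}

Answer: BISIMILAR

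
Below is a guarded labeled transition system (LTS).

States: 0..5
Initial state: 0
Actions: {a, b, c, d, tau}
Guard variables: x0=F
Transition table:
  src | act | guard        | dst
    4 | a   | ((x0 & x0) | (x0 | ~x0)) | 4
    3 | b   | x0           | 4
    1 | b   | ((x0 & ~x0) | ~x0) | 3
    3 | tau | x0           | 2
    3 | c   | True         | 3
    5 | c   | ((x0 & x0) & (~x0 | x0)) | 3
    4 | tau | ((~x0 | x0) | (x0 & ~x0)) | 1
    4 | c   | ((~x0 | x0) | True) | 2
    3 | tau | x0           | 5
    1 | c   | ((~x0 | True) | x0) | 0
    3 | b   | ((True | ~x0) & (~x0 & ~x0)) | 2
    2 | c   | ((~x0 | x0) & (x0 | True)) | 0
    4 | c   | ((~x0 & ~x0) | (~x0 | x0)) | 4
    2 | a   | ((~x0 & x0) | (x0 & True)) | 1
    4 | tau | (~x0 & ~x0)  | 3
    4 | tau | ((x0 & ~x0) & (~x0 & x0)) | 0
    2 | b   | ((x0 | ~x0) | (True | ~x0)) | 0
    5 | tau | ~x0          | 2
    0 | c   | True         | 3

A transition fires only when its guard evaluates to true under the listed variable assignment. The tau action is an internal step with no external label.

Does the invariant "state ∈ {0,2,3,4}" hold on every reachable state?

Answer: INVARIANT HOLDS

Analysis:
Inv-set: {0,2,3,4}
R = {0,2,3}
  0: safe
  2: safe
  3: safe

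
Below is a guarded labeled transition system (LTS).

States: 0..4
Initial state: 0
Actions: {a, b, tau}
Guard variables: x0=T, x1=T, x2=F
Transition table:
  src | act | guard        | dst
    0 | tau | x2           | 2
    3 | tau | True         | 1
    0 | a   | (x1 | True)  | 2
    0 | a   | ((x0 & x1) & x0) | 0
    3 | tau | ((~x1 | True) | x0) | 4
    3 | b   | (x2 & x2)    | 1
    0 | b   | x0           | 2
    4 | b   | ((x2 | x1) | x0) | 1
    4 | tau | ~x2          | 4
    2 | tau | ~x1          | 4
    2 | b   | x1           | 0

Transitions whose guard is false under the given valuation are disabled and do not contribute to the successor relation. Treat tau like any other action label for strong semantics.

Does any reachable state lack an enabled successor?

Reach set: {0,2}
  0: a→0  a→2  b→2  [3 out]
  2: b→0  [1 out]

Answer: DEADLOCK-FREE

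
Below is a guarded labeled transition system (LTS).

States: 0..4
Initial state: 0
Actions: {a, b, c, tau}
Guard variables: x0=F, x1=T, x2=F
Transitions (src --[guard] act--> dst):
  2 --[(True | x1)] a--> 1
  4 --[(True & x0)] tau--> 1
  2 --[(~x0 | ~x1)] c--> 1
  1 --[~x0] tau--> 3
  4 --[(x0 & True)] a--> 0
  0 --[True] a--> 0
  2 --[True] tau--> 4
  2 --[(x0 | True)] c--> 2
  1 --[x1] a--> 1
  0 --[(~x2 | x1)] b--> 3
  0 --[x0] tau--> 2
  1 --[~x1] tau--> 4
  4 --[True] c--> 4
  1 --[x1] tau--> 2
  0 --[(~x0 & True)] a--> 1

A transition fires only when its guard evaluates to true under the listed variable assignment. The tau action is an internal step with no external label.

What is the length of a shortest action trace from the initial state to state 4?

Breadth-first toward 4:
  Layer 0: {0}
  Layer 1: {1,3}
  Layer 2: {2}
  Layer 3: {4}
4 enters at depth 3; path a·tau·tau

Answer: 3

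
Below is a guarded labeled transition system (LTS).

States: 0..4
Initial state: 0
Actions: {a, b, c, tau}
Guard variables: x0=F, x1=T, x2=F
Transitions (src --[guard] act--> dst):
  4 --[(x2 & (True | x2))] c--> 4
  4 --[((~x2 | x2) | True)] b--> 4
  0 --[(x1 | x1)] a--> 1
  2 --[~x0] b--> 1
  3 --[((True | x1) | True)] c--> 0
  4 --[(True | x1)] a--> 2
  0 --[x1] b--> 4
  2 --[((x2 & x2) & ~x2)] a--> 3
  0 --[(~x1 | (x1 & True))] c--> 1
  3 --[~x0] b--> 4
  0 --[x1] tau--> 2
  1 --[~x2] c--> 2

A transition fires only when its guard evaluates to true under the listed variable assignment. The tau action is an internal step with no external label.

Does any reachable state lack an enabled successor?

Reachable = {0,1,2,4}
  0: a→1  b→4  c→1  tau→2  [deg 4]
  1: c→2  [deg 1]
  2: b→1  [deg 1]
  4: a→2  b→4  [deg 2]

Answer: DEADLOCK-FREE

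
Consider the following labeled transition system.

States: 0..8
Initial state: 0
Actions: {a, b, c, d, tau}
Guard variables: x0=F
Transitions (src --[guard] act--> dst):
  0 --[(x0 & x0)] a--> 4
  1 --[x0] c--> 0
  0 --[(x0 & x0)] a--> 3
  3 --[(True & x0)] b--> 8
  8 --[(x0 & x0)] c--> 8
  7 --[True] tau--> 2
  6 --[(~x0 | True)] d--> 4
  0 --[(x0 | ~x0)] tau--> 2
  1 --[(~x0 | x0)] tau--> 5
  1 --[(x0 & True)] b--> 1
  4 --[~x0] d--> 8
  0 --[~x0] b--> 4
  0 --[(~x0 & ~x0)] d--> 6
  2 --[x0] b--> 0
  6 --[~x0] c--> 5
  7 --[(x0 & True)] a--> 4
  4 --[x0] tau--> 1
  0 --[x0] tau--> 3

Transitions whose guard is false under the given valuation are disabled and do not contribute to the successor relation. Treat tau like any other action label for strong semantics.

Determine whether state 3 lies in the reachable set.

Answer: UNREACHABLE

Analysis:
Guard filter leaves 8 enabled edge(s).
depth 0: {0}
depth 1: {2,4,6}  now seen {0,2,4,6}
depth 2: {5,8}  now seen {0,2,4,5,6,8}
R = {0,2,4,5,6,8}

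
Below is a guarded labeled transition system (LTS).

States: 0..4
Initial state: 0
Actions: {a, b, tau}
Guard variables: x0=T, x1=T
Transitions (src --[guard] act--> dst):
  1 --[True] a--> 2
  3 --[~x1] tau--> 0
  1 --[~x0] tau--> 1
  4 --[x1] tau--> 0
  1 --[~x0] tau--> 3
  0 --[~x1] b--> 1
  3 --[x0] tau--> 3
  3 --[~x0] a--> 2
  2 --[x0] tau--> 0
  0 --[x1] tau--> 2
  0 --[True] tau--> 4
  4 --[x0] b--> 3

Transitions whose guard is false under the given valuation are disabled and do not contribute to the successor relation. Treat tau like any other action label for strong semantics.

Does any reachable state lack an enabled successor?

Answer: DEADLOCK-FREE

Trace:
Reachable = {0,2,3,4}
  0: tau→2  tau→4  [2 exit(s)]
  2: tau→0  [1 exit(s)]
  3: tau→3  [1 exit(s)]
  4: b→3  tau→0  [2 exit(s)]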